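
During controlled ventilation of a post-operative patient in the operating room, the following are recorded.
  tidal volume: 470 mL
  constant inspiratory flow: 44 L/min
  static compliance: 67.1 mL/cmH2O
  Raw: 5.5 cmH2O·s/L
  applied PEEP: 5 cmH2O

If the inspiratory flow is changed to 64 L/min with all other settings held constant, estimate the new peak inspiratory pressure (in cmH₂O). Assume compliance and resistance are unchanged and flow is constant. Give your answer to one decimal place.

17.9

Flow: 44 L/min ÷ 60 = 0.7333 L/s.
New flow: 64 L/min ÷ 60 = 1.0667 L/s.
PIP = Vt/C + R·V̇ + PEEP (constant-flow equation of motion).
Only the resistive term changes: ΔPIP = R × ΔV̇ = 5.5 × (1.0667 − 0.7333) = 5.5 × 0.3334 = 1.834 cmH2O.
Original PIP = 470/67.1 + 5.5×0.7333 + 5 = 16.038 cmH2O; new PIP = 16.038 + (1.834) = 17.872 cmH2O.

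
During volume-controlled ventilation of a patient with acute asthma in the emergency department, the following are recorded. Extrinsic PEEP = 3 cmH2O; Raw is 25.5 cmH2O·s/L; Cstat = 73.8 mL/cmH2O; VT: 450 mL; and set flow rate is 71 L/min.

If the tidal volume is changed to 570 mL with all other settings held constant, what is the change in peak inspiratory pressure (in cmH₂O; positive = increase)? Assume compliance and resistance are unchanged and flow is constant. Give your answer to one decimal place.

1.6

PIP = Vt/C + R·V̇ + PEEP (constant-flow equation of motion).
Only the elastic term changes: ΔPIP = ΔVt / C = (570 − 450) / 73.8 = 1.626 cmH2O.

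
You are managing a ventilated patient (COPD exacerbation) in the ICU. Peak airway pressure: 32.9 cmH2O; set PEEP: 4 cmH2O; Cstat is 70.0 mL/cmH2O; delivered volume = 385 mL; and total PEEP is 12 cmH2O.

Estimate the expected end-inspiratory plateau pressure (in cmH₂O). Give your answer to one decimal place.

End-expiratory occlusion gives total PEEP = 12 cmH2O (intrinsic PEEP = 12 − 4 = 8). Use total PEEP for the elastic gradient.
Pplat = PEEPtotal + Vt / Cstat = 12 + 385 / 70.0 = 12 + 5.5 = 17.5 cmH2O.

17.5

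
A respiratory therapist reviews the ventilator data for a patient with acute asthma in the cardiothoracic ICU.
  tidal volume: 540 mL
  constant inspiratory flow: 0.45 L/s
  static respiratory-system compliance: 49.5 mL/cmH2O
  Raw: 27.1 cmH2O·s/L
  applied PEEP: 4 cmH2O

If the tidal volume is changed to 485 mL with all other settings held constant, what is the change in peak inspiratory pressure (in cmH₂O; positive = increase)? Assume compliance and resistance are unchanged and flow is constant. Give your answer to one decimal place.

-1.1

PIP = Vt/C + R·V̇ + PEEP (constant-flow equation of motion).
Only the elastic term changes: ΔPIP = ΔVt / C = (485 − 540) / 49.5 = -1.111 cmH2O.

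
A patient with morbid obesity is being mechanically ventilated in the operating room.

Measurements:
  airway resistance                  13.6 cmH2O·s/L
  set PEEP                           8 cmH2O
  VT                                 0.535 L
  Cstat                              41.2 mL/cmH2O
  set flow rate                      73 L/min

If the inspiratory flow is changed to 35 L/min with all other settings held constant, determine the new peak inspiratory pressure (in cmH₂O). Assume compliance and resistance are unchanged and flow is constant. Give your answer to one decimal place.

Flow: 73 L/min ÷ 60 = 1.2167 L/s.
New flow: 35 L/min ÷ 60 = 0.5833 L/s.
PIP = Vt/C + R·V̇ + PEEP (constant-flow equation of motion).
Only the resistive term changes: ΔPIP = R × ΔV̇ = 13.6 × (0.5833 − 1.2167) = 13.6 × -0.6334 = -8.614 cmH2O.
Original PIP = 535/41.2 + 13.6×1.2167 + 8 = 37.533 cmH2O; new PIP = 37.533 + (-8.614) = 28.919 cmH2O.

28.9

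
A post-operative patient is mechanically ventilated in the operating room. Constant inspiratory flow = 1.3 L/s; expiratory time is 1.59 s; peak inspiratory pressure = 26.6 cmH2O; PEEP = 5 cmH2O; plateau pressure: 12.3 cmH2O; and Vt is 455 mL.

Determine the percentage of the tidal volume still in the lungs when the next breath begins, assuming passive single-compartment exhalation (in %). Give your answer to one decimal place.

9.8

R = (PIP − Pplat)/V̇ = (26.6 − 12.3) / 1.3 = 14.3/1.3 = 11.0 cmH2O·s/L.
C = Vt/(Pplat − PEEP) = 455.0 / (12.3 − 5) = 455.0/7.3 = 62.329 mL/cmH2O.
τ = R × C = 11.0 × 0.06233 L/cmH2O = 0.6856 s.
Fraction remaining at end-expiration = e^(−Te/τ) = e^(−1.59/0.6856) = 0.09836 → 9.836%.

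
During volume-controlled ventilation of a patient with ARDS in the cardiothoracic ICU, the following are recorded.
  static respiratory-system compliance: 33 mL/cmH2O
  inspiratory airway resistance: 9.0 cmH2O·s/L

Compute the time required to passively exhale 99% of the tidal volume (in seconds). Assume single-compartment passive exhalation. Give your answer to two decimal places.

1.37

τ = R × C = 9.0 × 33 mL/cmH2O = 9.0 × 0.033 L/cmH2O = 0.297 s.
Exhaled fraction f = 1 − e^(−t/τ) → t = −τ·ln(1 − f) = −0.297·ln(0.01) = 1.368 s.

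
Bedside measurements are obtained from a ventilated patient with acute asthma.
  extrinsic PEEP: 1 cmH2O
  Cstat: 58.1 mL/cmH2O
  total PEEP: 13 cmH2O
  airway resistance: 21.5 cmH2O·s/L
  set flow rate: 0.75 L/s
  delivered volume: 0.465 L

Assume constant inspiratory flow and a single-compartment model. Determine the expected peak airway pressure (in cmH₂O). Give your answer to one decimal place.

37.1

Total PEEP = 13 cmH2O (set 1 + intrinsic 12); this is the baseline alveolar pressure.
Equation of motion (constant flow): PIP = Vt/C + R·V̇ + PEEP.
PIP = 465/58.1 + 21.5×0.75 + 13 = 8.003 + 16.125 + 13 = 37.128 cmH2O.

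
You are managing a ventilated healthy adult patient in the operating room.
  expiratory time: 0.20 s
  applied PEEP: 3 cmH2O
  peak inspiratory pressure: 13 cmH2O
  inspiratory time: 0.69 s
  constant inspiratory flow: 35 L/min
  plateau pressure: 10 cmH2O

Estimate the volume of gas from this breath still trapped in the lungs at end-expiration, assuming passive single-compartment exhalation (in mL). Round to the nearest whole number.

Flow: 35 L/min ÷ 60 = 0.5833 L/s.
Vt = flow × Ti = 0.5833 L/s × 0.69 s × 1000 mL/L = 402.48 mL.
R = (PIP − Pplat)/V̇ = (13 − 10) / 0.5833 = 3.0/0.5833 = 5.143 cmH2O·s/L.
C = Vt/(Pplat − PEEP) = 402.48 / (10 − 3) = 402.48/7.0 = 57.497 mL/cmH2O.
τ = R × C = 5.143 × 0.0575 L/cmH2O = 0.2957 s.
Fraction remaining = e^(−Te/τ) = e^(−0.20/0.2957) = 0.5085.
Trapped volume = 402.48 × 0.5085 = 204.66 mL.

205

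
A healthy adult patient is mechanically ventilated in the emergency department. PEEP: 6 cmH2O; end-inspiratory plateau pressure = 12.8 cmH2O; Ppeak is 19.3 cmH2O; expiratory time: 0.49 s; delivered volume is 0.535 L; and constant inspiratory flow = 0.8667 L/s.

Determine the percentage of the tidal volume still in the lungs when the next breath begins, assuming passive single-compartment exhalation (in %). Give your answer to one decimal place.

R = (PIP − Pplat)/V̇ = (19.3 − 12.8) / 0.8667 = 6.5/0.8667 = 7.5 cmH2O·s/L.
C = Vt/(Pplat − PEEP) = 535.0 / (12.8 − 6) = 535.0/6.8 = 78.676 mL/cmH2O.
τ = R × C = 7.5 × 0.07868 L/cmH2O = 0.5901 s.
Fraction remaining at end-expiration = e^(−Te/τ) = e^(−0.49/0.5901) = 0.4359 → 43.59%.

43.6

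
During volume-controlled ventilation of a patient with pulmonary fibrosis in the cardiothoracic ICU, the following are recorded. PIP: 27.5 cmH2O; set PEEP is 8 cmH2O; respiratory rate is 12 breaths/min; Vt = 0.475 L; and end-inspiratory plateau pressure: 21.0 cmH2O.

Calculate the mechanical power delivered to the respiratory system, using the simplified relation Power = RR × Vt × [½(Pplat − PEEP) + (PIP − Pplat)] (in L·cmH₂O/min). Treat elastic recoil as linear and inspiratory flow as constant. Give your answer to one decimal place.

74.1

Per-breath work = Vt × [½(Pplat−PEEP) + (PIP−Pplat)] = 0.475 × [0.5×13.0 + 6.5] = 0.475 × 13.0 = 6.175 L·cmH2O.
Power = 12 × 6.175 = 74.1 L·cmH2O/min.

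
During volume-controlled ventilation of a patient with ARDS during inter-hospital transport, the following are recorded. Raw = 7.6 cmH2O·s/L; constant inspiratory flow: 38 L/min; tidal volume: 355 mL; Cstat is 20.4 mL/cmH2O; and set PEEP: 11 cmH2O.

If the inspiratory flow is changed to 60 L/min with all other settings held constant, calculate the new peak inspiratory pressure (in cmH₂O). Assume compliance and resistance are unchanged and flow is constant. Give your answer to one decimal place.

36.0

Flow: 38 L/min ÷ 60 = 0.6333 L/s.
New flow: 60 L/min ÷ 60 = 1 L/s.
PIP = Vt/C + R·V̇ + PEEP (constant-flow equation of motion).
Only the resistive term changes: ΔPIP = R × ΔV̇ = 7.6 × (1 − 0.6333) = 7.6 × 0.3667 = 2.787 cmH2O.
Original PIP = 355/20.4 + 7.6×0.6333 + 11 = 33.215 cmH2O; new PIP = 33.215 + (2.787) = 36.002 cmH2O.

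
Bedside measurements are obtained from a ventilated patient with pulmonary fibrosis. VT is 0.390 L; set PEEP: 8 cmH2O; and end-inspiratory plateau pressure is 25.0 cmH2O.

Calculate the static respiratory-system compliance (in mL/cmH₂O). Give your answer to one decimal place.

22.9

Cstat = Vt / (Pplat − PEEP) = 390 / (25.0 − 8) = 390 / 17.0 = 22.941 mL/cmH2O.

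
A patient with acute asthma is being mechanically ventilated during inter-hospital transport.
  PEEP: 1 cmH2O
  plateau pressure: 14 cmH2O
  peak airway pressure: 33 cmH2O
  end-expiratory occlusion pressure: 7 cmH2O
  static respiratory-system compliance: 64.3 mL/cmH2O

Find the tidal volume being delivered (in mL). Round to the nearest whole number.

450

End-expiratory occlusion gives total PEEP = 7 cmH2O (intrinsic PEEP = 7 − 1 = 6). Use total PEEP for the elastic gradient.
Vt = Cstat × (Pplat − PEEPtotal) = 64.3 × (14 − 7) = 64.3 × 7.0 = 450.1 mL.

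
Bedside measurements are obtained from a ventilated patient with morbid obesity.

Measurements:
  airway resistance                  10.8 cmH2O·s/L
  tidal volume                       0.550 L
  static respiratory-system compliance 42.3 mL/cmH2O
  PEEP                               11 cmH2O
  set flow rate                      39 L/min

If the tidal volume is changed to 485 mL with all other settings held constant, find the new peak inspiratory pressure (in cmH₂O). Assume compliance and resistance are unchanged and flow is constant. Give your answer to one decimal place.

29.5

Flow: 39 L/min ÷ 60 = 0.65 L/s.
PIP = Vt/C + R·V̇ + PEEP (constant-flow equation of motion).
Only the elastic term changes: ΔPIP = ΔVt / C = (485 − 550) / 42.3 = -1.537 cmH2O.
Original PIP = 550/42.3 + 10.8×0.65 + 11 = 31.022 cmH2O; new PIP = 31.022 + (-1.537) = 29.485 cmH2O.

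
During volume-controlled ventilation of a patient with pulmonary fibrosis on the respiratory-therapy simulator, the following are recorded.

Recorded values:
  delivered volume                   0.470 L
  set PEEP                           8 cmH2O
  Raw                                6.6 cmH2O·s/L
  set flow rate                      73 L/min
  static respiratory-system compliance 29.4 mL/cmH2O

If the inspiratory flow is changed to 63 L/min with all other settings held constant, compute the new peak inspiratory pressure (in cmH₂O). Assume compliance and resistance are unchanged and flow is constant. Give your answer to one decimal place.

Flow: 73 L/min ÷ 60 = 1.2167 L/s.
New flow: 63 L/min ÷ 60 = 1.05 L/s.
PIP = Vt/C + R·V̇ + PEEP (constant-flow equation of motion).
Only the resistive term changes: ΔPIP = R × ΔV̇ = 6.6 × (1.05 − 1.2167) = 6.6 × -0.1667 = -1.1 cmH2O.
Original PIP = 470/29.4 + 6.6×1.2167 + 8 = 32.017 cmH2O; new PIP = 32.017 + (-1.1) = 30.917 cmH2O.

30.9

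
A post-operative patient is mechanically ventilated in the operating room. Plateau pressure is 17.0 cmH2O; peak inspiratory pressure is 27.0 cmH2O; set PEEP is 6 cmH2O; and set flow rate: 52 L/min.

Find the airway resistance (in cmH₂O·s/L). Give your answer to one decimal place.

11.5

Flow: 52 L/min ÷ 60 = 0.8667 L/s.
Raw = (PIP − Pplat) / flow = (27.0 − 17.0) / 0.8667 = 10.0 / 0.8667 = 11.538 cmH2O·s/L.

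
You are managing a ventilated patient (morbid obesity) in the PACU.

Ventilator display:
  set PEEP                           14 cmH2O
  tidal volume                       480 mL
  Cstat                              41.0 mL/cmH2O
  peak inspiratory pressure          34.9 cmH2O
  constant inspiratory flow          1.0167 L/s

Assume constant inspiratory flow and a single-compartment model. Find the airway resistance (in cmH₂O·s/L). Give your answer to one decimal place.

Equation of motion (constant flow): PIP = Vt/C + R·V̇ + PEEP.
R·V̇ = PIP − Vt/C − PEEP = 34.9 − 480/41.0 − 14 = 34.9 − 11.707 − 14 = 9.193 cmH2O.
R = 9.193 / 1.0167 = 9.042 cmH2O·s/L.

9.0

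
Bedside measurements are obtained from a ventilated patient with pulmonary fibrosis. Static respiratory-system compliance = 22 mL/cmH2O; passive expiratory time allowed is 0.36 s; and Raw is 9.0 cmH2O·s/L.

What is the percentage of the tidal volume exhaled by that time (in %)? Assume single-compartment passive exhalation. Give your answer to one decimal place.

83.8

τ = R × C = 9.0 × 22 mL/cmH2O = 9.0 × 0.022 L/cmH2O = 0.198 s.
Passive exhalation: V(t)/V₀ = e^(−t/τ) = e^(−0.36/0.198) = 0.1623.
Fraction exhaled = 1 − 0.1623 = 0.8377 → 83.77%.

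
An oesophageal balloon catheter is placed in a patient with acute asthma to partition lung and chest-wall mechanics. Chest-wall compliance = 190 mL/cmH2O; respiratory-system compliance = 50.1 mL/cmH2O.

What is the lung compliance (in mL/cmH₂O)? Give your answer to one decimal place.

1/CL = 1/Crs − 1/Ccw.
1/CL = 1/50.1 − 1/190 = 0.0147.
CL = 68.027 mL/cmH2O.

68.0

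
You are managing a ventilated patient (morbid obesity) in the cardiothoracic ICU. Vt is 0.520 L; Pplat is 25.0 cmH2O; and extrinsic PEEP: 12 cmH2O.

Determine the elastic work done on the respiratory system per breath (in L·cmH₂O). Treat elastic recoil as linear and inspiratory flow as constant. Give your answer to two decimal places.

3.38

Elastic work ≈ ½ × (Pplat − PEEP) × Vt = 0.5 × (25.0 − 12) × 0.520 L = 0.5 × 13.0 × 0.520 = 3.38 L·cmH2O.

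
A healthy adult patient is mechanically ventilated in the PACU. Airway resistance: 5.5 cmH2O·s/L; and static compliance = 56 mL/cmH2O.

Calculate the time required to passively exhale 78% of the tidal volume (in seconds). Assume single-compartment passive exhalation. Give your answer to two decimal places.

0.47

τ = R × C = 5.5 × 56 mL/cmH2O = 5.5 × 0.056 L/cmH2O = 0.308 s.
Exhaled fraction f = 1 − e^(−t/τ) → t = −τ·ln(1 − f) = −0.308·ln(0.22) = 0.4664 s.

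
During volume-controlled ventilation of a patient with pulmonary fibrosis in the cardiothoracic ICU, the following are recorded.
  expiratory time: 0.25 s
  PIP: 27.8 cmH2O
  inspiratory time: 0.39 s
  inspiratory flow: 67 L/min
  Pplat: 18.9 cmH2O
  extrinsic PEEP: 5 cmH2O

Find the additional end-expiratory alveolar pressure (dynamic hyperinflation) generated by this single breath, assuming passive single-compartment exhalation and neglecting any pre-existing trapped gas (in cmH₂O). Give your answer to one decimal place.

5.1

Flow: 67 L/min ÷ 60 = 1.1167 L/s.
Vt = flow × Ti = 1.1167 L/s × 0.39 s × 1000 mL/L = 435.51 mL.
R = (PIP − Pplat)/V̇ = (27.8 − 18.9) / 1.1167 = 8.9/1.1167 = 7.97 cmH2O·s/L.
C = Vt/(Pplat − PEEP) = 435.51 / (18.9 − 5) = 435.51/13.9 = 31.332 mL/cmH2O.
τ = R × C = 7.97 × 0.03133 L/cmH2O = 0.2497 s.
Fraction remaining = e^(−Te/τ) = e^(−0.25/0.2497) = 0.3674; trapped volume = 435.51 × 0.3674 = 160.01 mL.
Additional alveolar pressure from trapping ≈ V_trapped / C = 160.01 / 31.332 = 5.107 cmH2O.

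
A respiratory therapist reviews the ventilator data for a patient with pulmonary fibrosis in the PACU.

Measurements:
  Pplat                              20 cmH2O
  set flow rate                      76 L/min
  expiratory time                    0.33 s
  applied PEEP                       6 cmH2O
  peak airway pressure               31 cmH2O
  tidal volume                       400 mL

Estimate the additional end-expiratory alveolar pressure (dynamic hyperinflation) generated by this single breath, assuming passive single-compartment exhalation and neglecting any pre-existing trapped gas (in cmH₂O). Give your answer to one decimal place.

3.7

Flow: 76 L/min ÷ 60 = 1.2667 L/s.
R = (PIP − Pplat)/V̇ = (31 − 20) / 1.2667 = 11.0/1.2667 = 8.684 cmH2O·s/L.
C = Vt/(Pplat − PEEP) = 400.0 / (20 − 6) = 400.0/14.0 = 28.571 mL/cmH2O.
τ = R × C = 8.684 × 0.02857 L/cmH2O = 0.2481 s.
Fraction remaining = e^(−Te/τ) = e^(−0.33/0.2481) = 0.2644; trapped volume = 400.0 × 0.2644 = 105.76 mL.
Additional alveolar pressure from trapping ≈ V_trapped / C = 105.76 / 28.571 = 3.702 cmH2O.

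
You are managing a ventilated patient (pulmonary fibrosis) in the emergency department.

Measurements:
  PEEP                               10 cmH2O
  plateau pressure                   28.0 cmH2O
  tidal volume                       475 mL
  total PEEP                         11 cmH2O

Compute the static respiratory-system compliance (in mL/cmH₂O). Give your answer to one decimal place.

27.9

End-expiratory occlusion gives total PEEP = 11 cmH2O (intrinsic PEEP = 11 − 10 = 1). Use total PEEP for the elastic gradient.
Cstat = Vt / (Pplat − PEEPtotal) = 475 / (28.0 − 11) = 475 / 17.0 = 27.941 mL/cmH2O.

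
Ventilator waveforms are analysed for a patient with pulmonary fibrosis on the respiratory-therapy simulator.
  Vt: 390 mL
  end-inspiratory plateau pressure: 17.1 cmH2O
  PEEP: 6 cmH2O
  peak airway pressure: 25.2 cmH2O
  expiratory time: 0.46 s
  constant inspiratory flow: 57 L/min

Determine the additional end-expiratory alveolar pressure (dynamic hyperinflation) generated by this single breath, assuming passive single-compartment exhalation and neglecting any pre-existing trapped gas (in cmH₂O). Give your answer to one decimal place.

Flow: 57 L/min ÷ 60 = 0.95 L/s.
R = (PIP − Pplat)/V̇ = (25.2 − 17.1) / 0.95 = 8.1/0.95 = 8.526 cmH2O·s/L.
C = Vt/(Pplat − PEEP) = 390.0 / (17.1 − 6) = 390.0/11.1 = 35.135 mL/cmH2O.
τ = R × C = 8.526 × 0.03514 L/cmH2O = 0.2996 s.
Fraction remaining = e^(−Te/τ) = e^(−0.46/0.2996) = 0.2154; trapped volume = 390.0 × 0.2154 = 84.006 mL.
Additional alveolar pressure from trapping ≈ V_trapped / C = 84.006 / 35.135 = 2.391 cmH2O.

2.4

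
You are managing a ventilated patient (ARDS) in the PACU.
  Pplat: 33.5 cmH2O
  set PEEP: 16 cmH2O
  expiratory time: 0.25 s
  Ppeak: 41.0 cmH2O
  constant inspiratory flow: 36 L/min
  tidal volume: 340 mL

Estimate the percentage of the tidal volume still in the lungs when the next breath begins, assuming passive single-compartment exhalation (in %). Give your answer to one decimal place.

Flow: 36 L/min ÷ 60 = 0.6 L/s.
R = (PIP − Pplat)/V̇ = (41.0 − 33.5) / 0.6 = 7.5/0.6 = 12.5 cmH2O·s/L.
C = Vt/(Pplat − PEEP) = 340.0 / (33.5 − 16) = 340.0/17.5 = 19.429 mL/cmH2O.
τ = R × C = 12.5 × 0.01943 L/cmH2O = 0.2429 s.
Fraction remaining at end-expiration = e^(−Te/τ) = e^(−0.25/0.2429) = 0.3573 → 35.73%.

35.7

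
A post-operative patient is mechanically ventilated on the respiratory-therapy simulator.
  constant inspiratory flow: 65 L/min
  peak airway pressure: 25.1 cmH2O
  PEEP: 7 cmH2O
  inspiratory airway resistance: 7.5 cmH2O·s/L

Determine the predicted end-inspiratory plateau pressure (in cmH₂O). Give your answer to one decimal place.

Flow: 65 L/min ÷ 60 = 1.0833 L/s.
Pplat = PIP − Raw × flow = 25.1 − 7.5 × 1.0833 = 25.1 − 8.125 = 16.975 cmH2O.

17.0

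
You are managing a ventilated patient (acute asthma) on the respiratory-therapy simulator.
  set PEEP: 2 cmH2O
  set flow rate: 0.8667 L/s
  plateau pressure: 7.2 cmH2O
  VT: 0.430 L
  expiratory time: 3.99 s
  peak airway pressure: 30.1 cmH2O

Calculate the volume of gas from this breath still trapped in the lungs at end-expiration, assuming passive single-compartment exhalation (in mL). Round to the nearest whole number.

R = (PIP − Pplat)/V̇ = (30.1 − 7.2) / 0.8667 = 22.9/0.8667 = 26.422 cmH2O·s/L.
C = Vt/(Pplat − PEEP) = 430.0 / (7.2 − 2) = 430.0/5.2 = 82.692 mL/cmH2O.
τ = R × C = 26.422 × 0.08269 L/cmH2O = 2.185 s.
Fraction remaining = e^(−Te/τ) = e^(−3.99/2.185) = 0.161.
Trapped volume = 430.0 × 0.161 = 69.23 mL.

69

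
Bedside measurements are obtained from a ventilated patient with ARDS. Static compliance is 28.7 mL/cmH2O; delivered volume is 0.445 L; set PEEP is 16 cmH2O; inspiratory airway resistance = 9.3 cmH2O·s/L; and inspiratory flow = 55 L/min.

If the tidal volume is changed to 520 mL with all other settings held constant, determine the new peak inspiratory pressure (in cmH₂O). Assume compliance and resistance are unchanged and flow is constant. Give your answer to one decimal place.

Flow: 55 L/min ÷ 60 = 0.9167 L/s.
PIP = Vt/C + R·V̇ + PEEP (constant-flow equation of motion).
Only the elastic term changes: ΔPIP = ΔVt / C = (520 − 445) / 28.7 = 2.613 cmH2O.
Original PIP = 445/28.7 + 9.3×0.9167 + 16 = 40.031 cmH2O; new PIP = 40.031 + (2.613) = 42.644 cmH2O.

42.6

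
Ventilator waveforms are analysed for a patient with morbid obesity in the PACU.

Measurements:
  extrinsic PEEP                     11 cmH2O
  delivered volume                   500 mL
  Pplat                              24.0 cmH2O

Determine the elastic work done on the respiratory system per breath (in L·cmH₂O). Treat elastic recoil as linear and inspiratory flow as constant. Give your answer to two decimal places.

Elastic work ≈ ½ × (Pplat − PEEP) × Vt = 0.5 × (24.0 − 11) × 0.500 L = 0.5 × 13.0 × 0.500 = 3.25 L·cmH2O.

3.25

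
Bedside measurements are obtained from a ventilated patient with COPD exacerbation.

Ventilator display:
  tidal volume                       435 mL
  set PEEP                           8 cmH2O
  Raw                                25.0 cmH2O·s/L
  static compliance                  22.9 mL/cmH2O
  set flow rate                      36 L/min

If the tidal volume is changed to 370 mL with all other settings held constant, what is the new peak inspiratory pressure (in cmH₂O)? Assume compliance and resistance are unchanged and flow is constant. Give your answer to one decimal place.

39.2

Flow: 36 L/min ÷ 60 = 0.6 L/s.
PIP = Vt/C + R·V̇ + PEEP (constant-flow equation of motion).
Only the elastic term changes: ΔPIP = ΔVt / C = (370 − 435) / 22.9 = -2.838 cmH2O.
Original PIP = 435/22.9 + 25.0×0.6 + 8 = 41.996 cmH2O; new PIP = 41.996 + (-2.838) = 39.158 cmH2O.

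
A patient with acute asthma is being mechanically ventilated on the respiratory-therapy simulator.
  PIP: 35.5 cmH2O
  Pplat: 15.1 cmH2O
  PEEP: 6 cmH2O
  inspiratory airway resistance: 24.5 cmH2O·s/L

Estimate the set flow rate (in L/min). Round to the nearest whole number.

50

flow = (PIP − Pplat) / Raw = (35.5 − 15.1) / 24.5 = 0.8327 L/s × 60 = 49.962 L/min.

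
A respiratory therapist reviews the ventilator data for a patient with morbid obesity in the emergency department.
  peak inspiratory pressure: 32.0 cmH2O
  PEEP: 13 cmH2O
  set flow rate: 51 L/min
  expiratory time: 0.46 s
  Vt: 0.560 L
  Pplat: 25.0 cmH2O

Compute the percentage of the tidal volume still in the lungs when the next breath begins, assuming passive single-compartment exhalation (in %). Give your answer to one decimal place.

30.2

Flow: 51 L/min ÷ 60 = 0.85 L/s.
R = (PIP − Pplat)/V̇ = (32.0 − 25.0) / 0.85 = 7.0/0.85 = 8.235 cmH2O·s/L.
C = Vt/(Pplat − PEEP) = 560.0 / (25.0 − 13) = 560.0/12.0 = 46.667 mL/cmH2O.
τ = R × C = 8.235 × 0.04667 L/cmH2O = 0.3843 s.
Fraction remaining at end-expiration = e^(−Te/τ) = e^(−0.46/0.3843) = 0.3021 → 30.21%.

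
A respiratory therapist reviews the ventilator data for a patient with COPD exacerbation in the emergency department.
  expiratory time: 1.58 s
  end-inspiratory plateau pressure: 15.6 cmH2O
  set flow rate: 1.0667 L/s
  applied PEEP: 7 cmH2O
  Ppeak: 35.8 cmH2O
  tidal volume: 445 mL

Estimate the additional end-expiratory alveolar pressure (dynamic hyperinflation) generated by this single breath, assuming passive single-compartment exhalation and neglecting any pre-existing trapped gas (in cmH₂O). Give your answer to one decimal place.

1.7

R = (PIP − Pplat)/V̇ = (35.8 − 15.6) / 1.0667 = 20.2/1.0667 = 18.937 cmH2O·s/L.
C = Vt/(Pplat − PEEP) = 445.0 / (15.6 − 7) = 445.0/8.6 = 51.744 mL/cmH2O.
τ = R × C = 18.937 × 0.05174 L/cmH2O = 0.9798 s.
Fraction remaining = e^(−Te/τ) = e^(−1.58/0.9798) = 0.1994; trapped volume = 445.0 × 0.1994 = 88.733 mL.
Additional alveolar pressure from trapping ≈ V_trapped / C = 88.733 / 51.744 = 1.715 cmH2O.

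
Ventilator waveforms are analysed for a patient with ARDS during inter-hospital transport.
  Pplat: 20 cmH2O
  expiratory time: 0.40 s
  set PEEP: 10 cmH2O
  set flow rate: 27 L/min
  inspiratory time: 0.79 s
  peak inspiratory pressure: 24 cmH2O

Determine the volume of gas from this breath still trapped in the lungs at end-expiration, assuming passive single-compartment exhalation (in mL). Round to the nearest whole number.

Flow: 27 L/min ÷ 60 = 0.45 L/s.
Vt = flow × Ti = 0.45 L/s × 0.79 s × 1000 mL/L = 355.5 mL.
R = (PIP − Pplat)/V̇ = (24 − 20) / 0.45 = 4.0/0.45 = 8.889 cmH2O·s/L.
C = Vt/(Pplat − PEEP) = 355.5 / (20 − 10) = 355.5/10.0 = 35.55 mL/cmH2O.
τ = R × C = 8.889 × 0.03555 L/cmH2O = 0.316 s.
Fraction remaining = e^(−Te/τ) = e^(−0.40/0.316) = 0.282.
Trapped volume = 355.5 × 0.282 = 100.25 mL.

100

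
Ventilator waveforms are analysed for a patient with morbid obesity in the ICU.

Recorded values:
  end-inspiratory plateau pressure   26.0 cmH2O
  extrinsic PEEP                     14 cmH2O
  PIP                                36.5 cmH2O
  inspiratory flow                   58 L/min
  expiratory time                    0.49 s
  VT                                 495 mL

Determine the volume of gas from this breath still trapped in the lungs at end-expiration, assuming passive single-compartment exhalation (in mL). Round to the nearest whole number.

166

Flow: 58 L/min ÷ 60 = 0.9667 L/s.
R = (PIP − Pplat)/V̇ = (36.5 − 26.0) / 0.9667 = 10.5/0.9667 = 10.862 cmH2O·s/L.
C = Vt/(Pplat − PEEP) = 495.0 / (26.0 − 14) = 495.0/12.0 = 41.25 mL/cmH2O.
τ = R × C = 10.862 × 0.04125 L/cmH2O = 0.4481 s.
Fraction remaining = e^(−Te/τ) = e^(−0.49/0.4481) = 0.335.
Trapped volume = 495.0 × 0.335 = 165.83 mL.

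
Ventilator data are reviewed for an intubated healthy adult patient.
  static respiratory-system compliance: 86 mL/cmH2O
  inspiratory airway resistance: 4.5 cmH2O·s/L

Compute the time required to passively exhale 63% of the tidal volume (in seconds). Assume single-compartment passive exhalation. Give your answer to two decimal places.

0.38

τ = R × C = 4.5 × 86 mL/cmH2O = 4.5 × 0.086 L/cmH2O = 0.387 s.
Exhaled fraction f = 1 − e^(−t/τ) → t = −τ·ln(1 − f) = −0.387·ln(0.37) = 0.3848 s.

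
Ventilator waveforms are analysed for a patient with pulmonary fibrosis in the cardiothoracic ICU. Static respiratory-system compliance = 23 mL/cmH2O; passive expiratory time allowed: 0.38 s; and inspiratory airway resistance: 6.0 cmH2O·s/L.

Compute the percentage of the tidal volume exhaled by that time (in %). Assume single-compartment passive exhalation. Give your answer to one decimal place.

93.6

τ = R × C = 6.0 × 23 mL/cmH2O = 6.0 × 0.023 L/cmH2O = 0.138 s.
Passive exhalation: V(t)/V₀ = e^(−t/τ) = e^(−0.38/0.138) = 0.0637.
Fraction exhaled = 1 − 0.0637 = 0.9363 → 93.63%.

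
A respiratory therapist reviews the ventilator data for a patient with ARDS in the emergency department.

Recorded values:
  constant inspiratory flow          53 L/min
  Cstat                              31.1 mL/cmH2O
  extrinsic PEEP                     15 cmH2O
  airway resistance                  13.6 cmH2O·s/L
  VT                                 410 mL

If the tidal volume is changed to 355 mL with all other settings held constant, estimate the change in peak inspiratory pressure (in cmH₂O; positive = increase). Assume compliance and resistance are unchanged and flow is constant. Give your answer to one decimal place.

PIP = Vt/C + R·V̇ + PEEP (constant-flow equation of motion).
Only the elastic term changes: ΔPIP = ΔVt / C = (355 − 410) / 31.1 = -1.768 cmH2O.

-1.8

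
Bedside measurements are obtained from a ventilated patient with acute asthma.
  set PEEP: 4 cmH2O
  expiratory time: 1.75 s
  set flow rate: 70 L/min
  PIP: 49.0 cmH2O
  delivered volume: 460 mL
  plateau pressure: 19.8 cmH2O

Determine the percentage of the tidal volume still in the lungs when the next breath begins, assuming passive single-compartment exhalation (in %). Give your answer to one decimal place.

Flow: 70 L/min ÷ 60 = 1.1667 L/s.
R = (PIP − Pplat)/V̇ = (49.0 − 19.8) / 1.1667 = 29.2/1.1667 = 25.028 cmH2O·s/L.
C = Vt/(Pplat − PEEP) = 460.0 / (19.8 − 4) = 460.0/15.8 = 29.114 mL/cmH2O.
τ = R × C = 25.028 × 0.02911 L/cmH2O = 0.7286 s.
Fraction remaining at end-expiration = e^(−Te/τ) = e^(−1.75/0.7286) = 0.09055 → 9.055%.

9.1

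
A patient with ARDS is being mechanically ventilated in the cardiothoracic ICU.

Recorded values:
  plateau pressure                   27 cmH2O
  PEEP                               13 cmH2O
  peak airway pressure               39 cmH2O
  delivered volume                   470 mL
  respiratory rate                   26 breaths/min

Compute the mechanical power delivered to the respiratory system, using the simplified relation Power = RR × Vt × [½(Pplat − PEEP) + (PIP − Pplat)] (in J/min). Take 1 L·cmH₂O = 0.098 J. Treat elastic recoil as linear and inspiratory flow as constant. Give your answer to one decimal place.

22.8

Per-breath work = Vt × [½(Pplat−PEEP) + (PIP−Pplat)] = 0.470 × [0.5×14.0 + 12.0] = 0.470 × 19.0 = 8.93 L·cmH2O.
Power = 26 × 8.93 = 232.18 L·cmH2O/min.
× 0.098 J/(L·cmH2O) → 22.754 J/min.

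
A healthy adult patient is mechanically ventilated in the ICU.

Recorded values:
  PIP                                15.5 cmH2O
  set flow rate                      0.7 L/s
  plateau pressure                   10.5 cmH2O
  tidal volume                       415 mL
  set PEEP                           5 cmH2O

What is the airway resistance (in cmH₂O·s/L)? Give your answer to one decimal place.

7.1

Raw = (PIP − Pplat) / flow = (15.5 − 10.5) / 0.7 = 5.0 / 0.7 = 7.143 cmH2O·s/L.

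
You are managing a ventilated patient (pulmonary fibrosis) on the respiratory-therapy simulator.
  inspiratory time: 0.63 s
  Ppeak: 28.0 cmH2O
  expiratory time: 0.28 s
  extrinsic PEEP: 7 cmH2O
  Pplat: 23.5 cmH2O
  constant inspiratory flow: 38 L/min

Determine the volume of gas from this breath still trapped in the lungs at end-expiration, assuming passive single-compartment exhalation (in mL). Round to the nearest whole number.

78

Flow: 38 L/min ÷ 60 = 0.6333 L/s.
Vt = flow × Ti = 0.6333 L/s × 0.63 s × 1000 mL/L = 398.98 mL.
R = (PIP − Pplat)/V̇ = (28.0 − 23.5) / 0.6333 = 4.5/0.6333 = 7.106 cmH2O·s/L.
C = Vt/(Pplat − PEEP) = 398.98 / (23.5 − 7) = 398.98/16.5 = 24.181 mL/cmH2O.
τ = R × C = 7.106 × 0.02418 L/cmH2O = 0.1718 s.
Fraction remaining = e^(−Te/τ) = e^(−0.28/0.1718) = 0.196.
Trapped volume = 398.98 × 0.196 = 78.2 mL.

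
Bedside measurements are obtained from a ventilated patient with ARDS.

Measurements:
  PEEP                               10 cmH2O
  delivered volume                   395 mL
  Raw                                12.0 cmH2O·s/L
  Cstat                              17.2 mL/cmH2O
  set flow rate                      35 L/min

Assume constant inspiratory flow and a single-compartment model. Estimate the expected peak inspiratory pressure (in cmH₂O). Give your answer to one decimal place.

40.0

Flow: 35 L/min ÷ 60 = 0.5833 L/s.
Equation of motion (constant flow): PIP = Vt/C + R·V̇ + PEEP.
PIP = 395/17.2 + 12.0×0.5833 + 10 = 22.965 + 7.0 + 10 = 39.965 cmH2O.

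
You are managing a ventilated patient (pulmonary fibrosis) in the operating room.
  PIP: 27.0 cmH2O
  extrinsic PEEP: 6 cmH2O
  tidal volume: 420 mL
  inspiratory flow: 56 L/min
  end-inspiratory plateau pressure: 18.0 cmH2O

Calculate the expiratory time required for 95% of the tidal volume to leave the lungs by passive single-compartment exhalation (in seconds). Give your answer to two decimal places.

Flow: 56 L/min ÷ 60 = 0.9333 L/s.
R = (PIP − Pplat)/V̇ = (27.0 − 18.0) / 0.9333 = 9.0/0.9333 = 9.643 cmH2O·s/L.
C = Vt/(Pplat − PEEP) = 420.0 / (18.0 − 6) = 420.0/12.0 = 35.0 mL/cmH2O.
τ = R × C = 9.643 × 0.035 L/cmH2O = 0.3375 s.
t = −τ·ln(1 − 0.95) = −0.3375·ln(0.05) = 1.011 s.

1.01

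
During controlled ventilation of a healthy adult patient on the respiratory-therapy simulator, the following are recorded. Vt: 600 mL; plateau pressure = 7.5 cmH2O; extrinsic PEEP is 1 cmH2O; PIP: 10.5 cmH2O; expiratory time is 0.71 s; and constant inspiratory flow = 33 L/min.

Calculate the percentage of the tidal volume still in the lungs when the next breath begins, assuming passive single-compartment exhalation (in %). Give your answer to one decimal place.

Flow: 33 L/min ÷ 60 = 0.55 L/s.
R = (PIP − Pplat)/V̇ = (10.5 − 7.5) / 0.55 = 3.0/0.55 = 5.455 cmH2O·s/L.
C = Vt/(Pplat − PEEP) = 600.0 / (7.5 − 1) = 600.0/6.5 = 92.308 mL/cmH2O.
τ = R × C = 5.455 × 0.09231 L/cmH2O = 0.5036 s.
Fraction remaining at end-expiration = e^(−Te/τ) = e^(−0.71/0.5036) = 0.2442 → 24.42%.

24.4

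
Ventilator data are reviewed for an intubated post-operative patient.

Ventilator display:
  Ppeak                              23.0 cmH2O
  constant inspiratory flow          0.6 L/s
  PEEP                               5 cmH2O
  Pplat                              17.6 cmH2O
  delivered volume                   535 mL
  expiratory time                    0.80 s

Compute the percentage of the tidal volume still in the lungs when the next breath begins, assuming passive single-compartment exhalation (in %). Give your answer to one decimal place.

12.3

R = (PIP − Pplat)/V̇ = (23.0 − 17.6) / 0.6 = 5.4/0.6 = 9.0 cmH2O·s/L.
C = Vt/(Pplat − PEEP) = 535.0 / (17.6 − 5) = 535.0/12.6 = 42.46 mL/cmH2O.
τ = R × C = 9.0 × 0.04246 L/cmH2O = 0.3821 s.
Fraction remaining at end-expiration = e^(−Te/τ) = e^(−0.80/0.3821) = 0.1232 → 12.32%.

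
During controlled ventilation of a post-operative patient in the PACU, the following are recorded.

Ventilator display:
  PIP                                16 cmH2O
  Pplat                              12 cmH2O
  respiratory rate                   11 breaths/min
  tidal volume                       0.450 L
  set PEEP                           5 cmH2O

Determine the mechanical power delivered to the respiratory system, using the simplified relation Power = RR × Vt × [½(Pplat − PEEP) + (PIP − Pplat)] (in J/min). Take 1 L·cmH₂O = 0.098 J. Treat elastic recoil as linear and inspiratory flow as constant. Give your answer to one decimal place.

3.6

Per-breath work = Vt × [½(Pplat−PEEP) + (PIP−Pplat)] = 0.450 × [0.5×7.0 + 4.0] = 0.450 × 7.5 = 3.375 L·cmH2O.
Power = 11 × 3.375 = 37.125 L·cmH2O/min.
× 0.098 J/(L·cmH2O) → 3.638 J/min.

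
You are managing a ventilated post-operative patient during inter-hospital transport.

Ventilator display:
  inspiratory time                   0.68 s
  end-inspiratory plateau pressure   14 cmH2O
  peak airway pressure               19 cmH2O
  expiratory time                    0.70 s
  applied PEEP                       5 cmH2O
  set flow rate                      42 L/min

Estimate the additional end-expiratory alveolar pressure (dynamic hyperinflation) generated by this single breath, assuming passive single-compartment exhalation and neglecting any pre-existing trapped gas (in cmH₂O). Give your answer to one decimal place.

Flow: 42 L/min ÷ 60 = 0.7 L/s.
Vt = flow × Ti = 0.7 L/s × 0.68 s × 1000 mL/L = 476.0 mL.
R = (PIP − Pplat)/V̇ = (19 − 14) / 0.7 = 5.0/0.7 = 7.143 cmH2O·s/L.
C = Vt/(Pplat − PEEP) = 476.0 / (14 − 5) = 476.0/9.0 = 52.889 mL/cmH2O.
τ = R × C = 7.143 × 0.05289 L/cmH2O = 0.3778 s.
Fraction remaining = e^(−Te/τ) = e^(−0.70/0.3778) = 0.1568; trapped volume = 476.0 × 0.1568 = 74.637 mL.
Additional alveolar pressure from trapping ≈ V_trapped / C = 74.637 / 52.889 = 1.411 cmH2O.

1.4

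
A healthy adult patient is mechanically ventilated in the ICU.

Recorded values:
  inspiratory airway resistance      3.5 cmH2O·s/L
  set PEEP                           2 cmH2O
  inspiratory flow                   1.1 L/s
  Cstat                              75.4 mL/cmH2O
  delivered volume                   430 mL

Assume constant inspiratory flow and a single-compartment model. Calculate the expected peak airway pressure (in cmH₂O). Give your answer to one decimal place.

Equation of motion (constant flow): PIP = Vt/C + R·V̇ + PEEP.
PIP = 430/75.4 + 3.5×1.1 + 2 = 5.703 + 3.85 + 2 = 11.553 cmH2O.

11.6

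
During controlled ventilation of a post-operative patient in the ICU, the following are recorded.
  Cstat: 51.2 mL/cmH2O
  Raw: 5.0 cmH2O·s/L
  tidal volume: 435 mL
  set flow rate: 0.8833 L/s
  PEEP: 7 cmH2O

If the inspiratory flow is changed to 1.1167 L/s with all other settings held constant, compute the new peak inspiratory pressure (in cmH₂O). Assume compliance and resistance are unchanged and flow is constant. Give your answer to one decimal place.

21.1

PIP = Vt/C + R·V̇ + PEEP (constant-flow equation of motion).
Only the resistive term changes: ΔPIP = R × ΔV̇ = 5.0 × (1.1167 − 0.8833) = 5.0 × 0.2334 = 1.167 cmH2O.
Original PIP = 435/51.2 + 5.0×0.8833 + 7 = 19.913 cmH2O; new PIP = 19.913 + (1.167) = 21.08 cmH2O.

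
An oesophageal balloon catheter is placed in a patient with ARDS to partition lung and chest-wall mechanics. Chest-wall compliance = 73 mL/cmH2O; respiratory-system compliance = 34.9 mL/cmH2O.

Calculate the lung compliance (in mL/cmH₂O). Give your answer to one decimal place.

66.9

1/CL = 1/Crs − 1/Ccw.
1/CL = 1/34.9 − 1/73 = 0.01495.
CL = 66.89 mL/cmH2O.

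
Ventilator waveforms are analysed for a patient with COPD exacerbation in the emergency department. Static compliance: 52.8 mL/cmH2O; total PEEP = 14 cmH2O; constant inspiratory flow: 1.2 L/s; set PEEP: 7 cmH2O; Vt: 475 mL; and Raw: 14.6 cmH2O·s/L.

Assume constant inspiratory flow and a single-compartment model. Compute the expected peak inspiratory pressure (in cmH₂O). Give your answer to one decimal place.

40.5

Total PEEP = 14 cmH2O (set 7 + intrinsic 7); this is the baseline alveolar pressure.
Equation of motion (constant flow): PIP = Vt/C + R·V̇ + PEEP.
PIP = 475/52.8 + 14.6×1.2 + 14 = 8.996 + 17.52 + 14 = 40.516 cmH2O.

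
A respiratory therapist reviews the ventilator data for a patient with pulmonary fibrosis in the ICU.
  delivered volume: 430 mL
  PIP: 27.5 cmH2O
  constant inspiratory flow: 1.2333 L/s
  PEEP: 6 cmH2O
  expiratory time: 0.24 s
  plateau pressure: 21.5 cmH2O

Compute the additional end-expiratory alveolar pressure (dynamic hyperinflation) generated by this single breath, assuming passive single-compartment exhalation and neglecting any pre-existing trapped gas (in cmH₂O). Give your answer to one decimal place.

R = (PIP − Pplat)/V̇ = (27.5 − 21.5) / 1.2333 = 6.0/1.2333 = 4.865 cmH2O·s/L.
C = Vt/(Pplat − PEEP) = 430.0 / (21.5 − 6) = 430.0/15.5 = 27.742 mL/cmH2O.
τ = R × C = 4.865 × 0.02774 L/cmH2O = 0.135 s.
Fraction remaining = e^(−Te/τ) = e^(−0.24/0.135) = 0.169; trapped volume = 430.0 × 0.169 = 72.67 mL.
Additional alveolar pressure from trapping ≈ V_trapped / C = 72.67 / 27.742 = 2.619 cmH2O.

2.6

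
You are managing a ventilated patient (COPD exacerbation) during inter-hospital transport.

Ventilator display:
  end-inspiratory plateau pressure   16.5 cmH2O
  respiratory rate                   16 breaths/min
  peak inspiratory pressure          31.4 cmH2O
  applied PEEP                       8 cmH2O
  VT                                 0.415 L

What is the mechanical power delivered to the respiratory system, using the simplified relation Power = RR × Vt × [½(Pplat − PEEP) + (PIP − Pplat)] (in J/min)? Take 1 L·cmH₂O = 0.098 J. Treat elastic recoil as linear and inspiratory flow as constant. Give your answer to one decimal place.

Per-breath work = Vt × [½(Pplat−PEEP) + (PIP−Pplat)] = 0.415 × [0.5×8.5 + 14.9] = 0.415 × 19.15 = 7.947 L·cmH2O.
Power = 16 × 7.947 = 127.15 L·cmH2O/min.
× 0.098 J/(L·cmH2O) → 12.461 J/min.

12.5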